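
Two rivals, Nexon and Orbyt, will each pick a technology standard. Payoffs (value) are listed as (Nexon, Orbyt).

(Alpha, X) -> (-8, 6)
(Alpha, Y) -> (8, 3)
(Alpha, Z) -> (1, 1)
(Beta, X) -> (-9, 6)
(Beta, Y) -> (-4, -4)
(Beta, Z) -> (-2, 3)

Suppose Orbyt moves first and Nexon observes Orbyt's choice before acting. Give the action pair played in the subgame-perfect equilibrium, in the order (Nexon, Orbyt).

Nexon best-responds to each possible Orbyt move:
- X: BR = Alpha, leader payoff 6.
- Y: BR = Alpha, leader payoff 3.
- Z: BR = Alpha, leader payoff 1.
Orbyt's induced payoffs are 6, 3, 1, so Orbyt commits to X. Subgame-perfect outcome: (Alpha, X) with payoffs (-8, 6).

(Alpha, X)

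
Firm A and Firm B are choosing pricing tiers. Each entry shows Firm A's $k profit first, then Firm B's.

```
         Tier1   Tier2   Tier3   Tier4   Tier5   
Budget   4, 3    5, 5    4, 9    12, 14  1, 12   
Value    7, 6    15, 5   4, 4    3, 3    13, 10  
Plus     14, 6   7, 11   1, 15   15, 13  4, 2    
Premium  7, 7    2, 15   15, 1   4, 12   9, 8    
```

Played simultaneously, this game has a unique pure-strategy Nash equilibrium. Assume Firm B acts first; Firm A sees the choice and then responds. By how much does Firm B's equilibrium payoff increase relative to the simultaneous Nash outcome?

Solve by backward induction (Firm B leads).
- Tier1 → Firm A plays Plus (best of 4, 7, 14, 7); Firm B gets 6.
- Tier2 → Firm A plays Value (best of 5, 15, 7, 2); Firm B gets 5.
- Tier3 → Firm A plays Premium (best of 4, 4, 1, 15); Firm B gets 1.
- Tier4 → Firm A plays Plus (best of 12, 3, 15, 4); Firm B gets 13.
- Tier5 → Firm A plays Value (best of 1, 13, 4, 9); Firm B gets 10.
Among 6, 5, 1, 13, 10, the best is 13 at Tier4. Subgame-perfect outcome: (Plus, Tier4) with payoffs (15, 13).
Under simultaneous play:
Firm A's best replies: Tier1→Plus; Tier2→Value; Tier3→Premium; Tier4→Plus; Tier5→Value.
Firm B's best replies: Budget→Tier4; Value→Tier5; Plus→Tier3; Premium→Tier2.
Only (Value, Tier5) has each player best-responding; Nash payoffs (13, 10).
Firm B's commitment gain: 13 − 10 = 3.

3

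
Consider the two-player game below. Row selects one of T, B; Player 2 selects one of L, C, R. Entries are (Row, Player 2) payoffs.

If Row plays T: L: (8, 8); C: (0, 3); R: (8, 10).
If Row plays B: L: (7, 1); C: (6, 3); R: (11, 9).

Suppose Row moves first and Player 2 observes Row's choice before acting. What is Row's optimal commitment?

Player 2 best-responds to each possible Row move:
- T: Player 2 compares 8, 3, 10 and picks R; Row would get 8.
- B: Player 2 compares 1, 3, 9 and picks R; Row would get 11.
Row's induced payoffs are 8, 11, so Row commits to B. Subgame-perfect outcome: (B, R) with payoffs (11, 9).

B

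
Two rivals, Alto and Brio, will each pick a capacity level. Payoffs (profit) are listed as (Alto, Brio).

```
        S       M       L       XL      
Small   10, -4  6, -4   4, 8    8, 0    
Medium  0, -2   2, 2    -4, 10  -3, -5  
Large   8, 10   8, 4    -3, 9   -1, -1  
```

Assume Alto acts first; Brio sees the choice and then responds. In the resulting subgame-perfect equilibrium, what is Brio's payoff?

10

Work backward from Brio's decision.
- Small: BR = L, leader payoff 4.
- Medium: BR = L, leader payoff -4.
- Large: BR = S, leader payoff 8.
Among 4, -4, 8, the best is 8 at Large. Subgame-perfect outcome: (Large, S) with payoffs (8, 10).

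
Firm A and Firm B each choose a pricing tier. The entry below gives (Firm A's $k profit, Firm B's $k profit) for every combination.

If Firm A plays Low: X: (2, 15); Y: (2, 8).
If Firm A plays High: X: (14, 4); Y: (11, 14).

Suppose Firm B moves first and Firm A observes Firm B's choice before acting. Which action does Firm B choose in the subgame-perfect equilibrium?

Solve by backward induction (Firm B leads).
- X: BR = High, leader payoff 4.
- Y: BR = High, leader payoff 14.
Among 4, 14, the best is 14 at Y. Subgame-perfect outcome: (High, Y) with payoffs (11, 14).

Y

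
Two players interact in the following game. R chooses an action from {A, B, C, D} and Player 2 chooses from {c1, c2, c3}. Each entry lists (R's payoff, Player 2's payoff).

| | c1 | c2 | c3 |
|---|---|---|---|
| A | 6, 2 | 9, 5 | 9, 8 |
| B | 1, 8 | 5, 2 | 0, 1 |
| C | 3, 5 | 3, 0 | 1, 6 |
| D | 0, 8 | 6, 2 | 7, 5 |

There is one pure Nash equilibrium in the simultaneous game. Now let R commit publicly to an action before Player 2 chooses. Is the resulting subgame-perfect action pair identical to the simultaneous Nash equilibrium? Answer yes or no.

Player 2 best-responds to each possible R move:
- A → Player 2 plays c3 (best of 2, 5, 8); R gets 9.
- B → Player 2 plays c1 (best of 8, 2, 1); R gets 1.
- C → Player 2 plays c3 (best of 5, 0, 6); R gets 1.
- D → Player 2 plays c1 (best of 8, 2, 5); R gets 0.
Maximizing over 9, 1, 1, 0, R chooses A. Subgame-perfect outcome: (A, c3) with payoffs (9, 8).
For the simultaneous game, intersect best replies.
R's best replies: c1→A; c2→A; c3→A.
Player 2's best replies: A→c3; B→c1; C→c3; D→c1.
The unique mutual best reply is (A, c3), giving (9, 8).
Sequential outcome (A, c3) coincides with the Nash profile (A, c3).

yes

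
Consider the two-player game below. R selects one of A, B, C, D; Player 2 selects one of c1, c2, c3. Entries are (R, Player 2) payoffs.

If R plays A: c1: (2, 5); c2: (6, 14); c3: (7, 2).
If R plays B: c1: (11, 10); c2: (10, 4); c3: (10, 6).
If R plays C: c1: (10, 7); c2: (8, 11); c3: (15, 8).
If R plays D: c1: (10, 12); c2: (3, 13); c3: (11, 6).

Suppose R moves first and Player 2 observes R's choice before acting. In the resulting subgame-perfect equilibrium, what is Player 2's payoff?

Solve by backward induction (R leads).
- A → Player 2 plays c2 (best of 5, 14, 2); R gets 6.
- B → Player 2 plays c1 (best of 10, 4, 6); R gets 11.
- C → Player 2 plays c2 (best of 7, 11, 8); R gets 8.
- D → Player 2 plays c2 (best of 12, 13, 6); R gets 3.
Maximizing over 6, 11, 8, 3, R chooses B. Subgame-perfect outcome: (B, c1) with payoffs (11, 10).

10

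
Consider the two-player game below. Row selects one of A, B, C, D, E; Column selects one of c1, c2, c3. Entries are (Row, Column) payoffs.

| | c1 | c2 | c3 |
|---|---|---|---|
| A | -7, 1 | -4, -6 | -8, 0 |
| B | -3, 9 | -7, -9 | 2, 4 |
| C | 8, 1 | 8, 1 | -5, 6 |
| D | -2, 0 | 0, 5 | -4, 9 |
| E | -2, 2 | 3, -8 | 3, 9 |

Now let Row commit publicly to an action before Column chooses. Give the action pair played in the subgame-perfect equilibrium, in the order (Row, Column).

Solve by backward induction (Row leads).
- A: BR = c1, leader payoff -7.
- B: BR = c1, leader payoff -3.
- C: BR = c3, leader payoff -5.
- D: BR = c3, leader payoff -4.
- E: BR = c3, leader payoff 3.
Maximizing over -7, -3, -5, -4, 3, Row chooses E. Subgame-perfect outcome: (E, c3) with payoffs (3, 9).

(E, c3)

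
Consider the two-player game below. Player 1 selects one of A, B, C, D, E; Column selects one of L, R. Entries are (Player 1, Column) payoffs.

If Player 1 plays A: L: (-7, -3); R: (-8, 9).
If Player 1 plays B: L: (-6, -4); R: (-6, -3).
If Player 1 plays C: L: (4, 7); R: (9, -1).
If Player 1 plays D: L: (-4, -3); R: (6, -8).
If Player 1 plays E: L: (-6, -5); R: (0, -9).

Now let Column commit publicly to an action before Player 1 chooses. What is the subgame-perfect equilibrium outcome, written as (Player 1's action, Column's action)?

(C, L)

Solve by backward induction (Column leads).
- L → Player 1 plays C (best of -7, -6, 4, -4, -6); Column gets 7.
- R → Player 1 plays C (best of -8, -6, 9, 6, 0); Column gets -1.
Among 7, -1, the best is 7 at L. Subgame-perfect outcome: (C, L) with payoffs (4, 7).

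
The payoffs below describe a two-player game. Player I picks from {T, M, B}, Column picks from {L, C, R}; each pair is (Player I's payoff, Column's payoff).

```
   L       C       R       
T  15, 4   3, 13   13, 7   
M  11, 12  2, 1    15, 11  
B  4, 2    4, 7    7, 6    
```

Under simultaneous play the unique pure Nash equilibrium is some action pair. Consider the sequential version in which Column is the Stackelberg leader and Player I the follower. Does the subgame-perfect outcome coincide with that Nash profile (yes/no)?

no

Backward induction with Column moving first.
- L: BR = T, leader payoff 4.
- C: BR = B, leader payoff 7.
- R: BR = M, leader payoff 11.
Among 4, 7, 11, the best is 11 at R. Subgame-perfect outcome: (M, R) with payoffs (15, 11).
For the simultaneous game, intersect best replies.
Player I's best replies: L→T; C→B; R→M.
Column's best replies: T→C; M→L; B→C.
Only (B, C) has each player best-responding; Nash payoffs (4, 7).
Sequential outcome (M, R) differs from the Nash profile (B, C).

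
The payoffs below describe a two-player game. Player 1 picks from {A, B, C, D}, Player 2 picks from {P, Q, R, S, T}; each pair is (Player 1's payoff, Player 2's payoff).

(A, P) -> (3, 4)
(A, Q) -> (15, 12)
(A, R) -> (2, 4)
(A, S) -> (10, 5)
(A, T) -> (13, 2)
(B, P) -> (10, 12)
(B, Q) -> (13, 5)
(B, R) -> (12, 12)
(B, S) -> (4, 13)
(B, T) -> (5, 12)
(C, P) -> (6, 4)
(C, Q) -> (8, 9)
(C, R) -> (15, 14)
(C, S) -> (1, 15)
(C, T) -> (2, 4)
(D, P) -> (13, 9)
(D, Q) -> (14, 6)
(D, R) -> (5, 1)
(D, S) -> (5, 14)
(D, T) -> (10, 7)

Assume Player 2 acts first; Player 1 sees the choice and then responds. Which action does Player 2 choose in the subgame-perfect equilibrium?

R

Player 1 best-responds to each possible Player 2 move:
- P: BR = D, leader payoff 9.
- Q: BR = A, leader payoff 12.
- R: BR = C, leader payoff 14.
- S: BR = A, leader payoff 5.
- T: BR = A, leader payoff 2.
Among 9, 12, 14, 5, 2, the best is 14 at R. Subgame-perfect outcome: (C, R) with payoffs (15, 14).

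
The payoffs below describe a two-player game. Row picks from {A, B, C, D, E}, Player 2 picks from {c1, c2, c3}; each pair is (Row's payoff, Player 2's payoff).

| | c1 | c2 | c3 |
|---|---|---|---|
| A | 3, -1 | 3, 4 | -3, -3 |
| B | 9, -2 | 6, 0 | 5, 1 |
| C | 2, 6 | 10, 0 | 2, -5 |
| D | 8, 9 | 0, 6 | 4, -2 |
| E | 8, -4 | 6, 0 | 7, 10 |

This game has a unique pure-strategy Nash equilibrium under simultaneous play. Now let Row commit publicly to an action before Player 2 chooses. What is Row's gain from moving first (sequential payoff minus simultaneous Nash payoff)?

1

Work backward from Player 2's decision.
- A: BR = c2, leader payoff 3.
- B: BR = c3, leader payoff 5.
- C: BR = c1, leader payoff 2.
- D: BR = c1, leader payoff 8.
- E: BR = c3, leader payoff 7.
Maximizing over 3, 5, 2, 8, 7, Row chooses D. Subgame-perfect outcome: (D, c1) with payoffs (8, 9).
Now find the simultaneous Nash equilibrium.
Row's best replies: c1→B; c2→C; c3→E.
Player 2's best replies: A→c2; B→c3; C→c1; D→c1; E→c3.
Only (E, c3) has each player best-responding; Nash payoffs (7, 10).
Row's commitment gain: 8 − 7 = 1.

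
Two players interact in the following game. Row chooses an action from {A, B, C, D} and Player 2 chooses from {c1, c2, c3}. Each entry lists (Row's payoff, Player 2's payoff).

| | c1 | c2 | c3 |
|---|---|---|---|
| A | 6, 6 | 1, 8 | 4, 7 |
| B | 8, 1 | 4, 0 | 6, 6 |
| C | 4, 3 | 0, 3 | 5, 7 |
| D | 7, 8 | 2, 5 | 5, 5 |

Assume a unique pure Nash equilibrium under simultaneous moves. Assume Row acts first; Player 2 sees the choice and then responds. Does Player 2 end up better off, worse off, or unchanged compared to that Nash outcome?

better off

Solve by backward induction (Row leads).
- A → Player 2 plays c2 (best of 6, 8, 7); Row gets 1.
- B → Player 2 plays c3 (best of 1, 0, 6); Row gets 6.
- C → Player 2 plays c3 (best of 3, 3, 7); Row gets 5.
- D → Player 2 plays c1 (best of 8, 5, 5); Row gets 7.
Maximizing over 1, 6, 5, 7, Row chooses D. Subgame-perfect outcome: (D, c1) with payoffs (7, 8).
For the simultaneous game, intersect best replies.
Row's best replies: c1→B; c2→B; c3→B.
Player 2's best replies: A→c2; B→c3; C→c3; D→c1.
Only (B, c3) has each player best-responding; Nash payoffs (6, 6).
Player 2 earns 8 sequentially versus 6 at the Nash outcome: better off.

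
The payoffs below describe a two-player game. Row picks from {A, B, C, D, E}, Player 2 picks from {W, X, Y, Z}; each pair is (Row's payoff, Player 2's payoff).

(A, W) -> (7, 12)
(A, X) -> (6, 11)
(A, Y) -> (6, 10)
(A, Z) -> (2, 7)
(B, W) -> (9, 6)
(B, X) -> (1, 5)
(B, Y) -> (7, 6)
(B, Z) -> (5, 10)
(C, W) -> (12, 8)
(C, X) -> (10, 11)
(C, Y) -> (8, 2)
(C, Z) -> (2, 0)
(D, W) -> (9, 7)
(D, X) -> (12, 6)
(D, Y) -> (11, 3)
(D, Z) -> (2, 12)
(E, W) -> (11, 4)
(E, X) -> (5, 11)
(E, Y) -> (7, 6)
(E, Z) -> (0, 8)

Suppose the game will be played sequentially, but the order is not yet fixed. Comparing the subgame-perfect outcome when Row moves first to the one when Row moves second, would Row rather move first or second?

If Row leads: Player 2's best replies are A→W, B→Z, C→X, D→Z, E→X; Row's induced payoffs 7, 5, 10, 2, 5; outcome (C, X), payoffs (10, 11).
If Player 2 leads: Row's best replies are W→C, X→D, Y→D, Z→B; Player 2's induced payoffs 8, 6, 3, 10; outcome (B, Z), payoffs (5, 10).
Row gets 10 moving first and 5 moving second, so Row prefers to move first.

first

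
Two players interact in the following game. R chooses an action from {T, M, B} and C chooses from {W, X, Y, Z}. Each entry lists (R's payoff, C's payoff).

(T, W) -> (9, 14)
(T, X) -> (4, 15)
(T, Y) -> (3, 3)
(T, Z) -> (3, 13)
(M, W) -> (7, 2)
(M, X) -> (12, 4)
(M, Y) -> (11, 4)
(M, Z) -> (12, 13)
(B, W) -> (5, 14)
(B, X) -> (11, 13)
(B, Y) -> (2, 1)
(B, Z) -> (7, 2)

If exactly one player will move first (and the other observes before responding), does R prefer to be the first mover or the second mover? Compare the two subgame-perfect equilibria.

If R leads: C's best replies are T→X, M→Z, B→W; R's induced payoffs 4, 12, 5; outcome (M, Z), payoffs (12, 13).
If C leads: R's best replies are W→T, X→M, Y→M, Z→M; C's induced payoffs 14, 4, 4, 13; outcome (T, W), payoffs (9, 14).
R gets 12 moving first and 9 moving second, so R prefers to move first.

first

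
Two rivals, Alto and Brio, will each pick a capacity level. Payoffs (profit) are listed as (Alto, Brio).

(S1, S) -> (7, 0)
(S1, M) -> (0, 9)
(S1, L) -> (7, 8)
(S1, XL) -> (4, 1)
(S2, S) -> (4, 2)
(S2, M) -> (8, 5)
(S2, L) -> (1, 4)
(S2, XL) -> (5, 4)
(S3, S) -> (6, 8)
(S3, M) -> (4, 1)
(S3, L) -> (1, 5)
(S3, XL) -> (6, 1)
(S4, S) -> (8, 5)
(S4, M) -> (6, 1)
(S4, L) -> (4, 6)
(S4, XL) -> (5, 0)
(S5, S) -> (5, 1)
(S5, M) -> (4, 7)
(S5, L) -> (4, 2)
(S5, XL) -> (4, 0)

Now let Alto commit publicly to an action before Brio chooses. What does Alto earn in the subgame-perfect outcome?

Work backward from Brio's decision.
- S1: Brio compares 0, 9, 8, 1 and picks M; Alto would get 0.
- S2: Brio compares 2, 5, 4, 4 and picks M; Alto would get 8.
- S3: Brio compares 8, 1, 5, 1 and picks S; Alto would get 6.
- S4: Brio compares 5, 1, 6, 0 and picks L; Alto would get 4.
- S5: Brio compares 1, 7, 2, 0 and picks M; Alto would get 4.
Maximizing over 0, 8, 6, 4, 4, Alto chooses S2. Subgame-perfect outcome: (S2, M) with payoffs (8, 5).

8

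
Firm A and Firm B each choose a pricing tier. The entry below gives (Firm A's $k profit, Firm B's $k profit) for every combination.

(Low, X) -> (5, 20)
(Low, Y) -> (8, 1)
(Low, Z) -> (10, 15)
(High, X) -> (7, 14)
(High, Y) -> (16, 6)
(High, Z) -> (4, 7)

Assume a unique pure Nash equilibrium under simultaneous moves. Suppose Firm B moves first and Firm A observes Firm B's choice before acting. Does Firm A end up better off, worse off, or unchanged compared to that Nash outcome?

better off

Firm A best-responds to each possible Firm B move:
- X: BR = High, leader payoff 14.
- Y: BR = High, leader payoff 6.
- Z: BR = Low, leader payoff 15.
Maximizing over 14, 6, 15, Firm B chooses Z. Subgame-perfect outcome: (Low, Z) with payoffs (10, 15).
Under simultaneous play:
Firm A's best replies: X→High; Y→High; Z→Low.
Firm B's best replies: Low→X; High→X.
The unique mutual best reply is (High, X), giving (7, 14).
Firm A earns 10 sequentially versus 7 at the Nash outcome: better off.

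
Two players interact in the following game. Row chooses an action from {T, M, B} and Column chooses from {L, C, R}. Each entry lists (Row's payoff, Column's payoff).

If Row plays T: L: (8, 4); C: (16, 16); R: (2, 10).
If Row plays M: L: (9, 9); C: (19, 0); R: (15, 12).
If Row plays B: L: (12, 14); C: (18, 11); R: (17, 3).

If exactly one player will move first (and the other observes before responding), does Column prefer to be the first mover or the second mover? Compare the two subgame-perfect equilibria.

If Row leads: Column's best replies are T→C, M→R, B→L; Row's induced payoffs 16, 15, 12; outcome (T, C), payoffs (16, 16).
If Column leads: Row's best replies are L→B, C→M, R→B; Column's induced payoffs 14, 0, 3; outcome (B, L), payoffs (12, 14).
Column gets 14 moving first and 16 moving second, so Column prefers to move second.

second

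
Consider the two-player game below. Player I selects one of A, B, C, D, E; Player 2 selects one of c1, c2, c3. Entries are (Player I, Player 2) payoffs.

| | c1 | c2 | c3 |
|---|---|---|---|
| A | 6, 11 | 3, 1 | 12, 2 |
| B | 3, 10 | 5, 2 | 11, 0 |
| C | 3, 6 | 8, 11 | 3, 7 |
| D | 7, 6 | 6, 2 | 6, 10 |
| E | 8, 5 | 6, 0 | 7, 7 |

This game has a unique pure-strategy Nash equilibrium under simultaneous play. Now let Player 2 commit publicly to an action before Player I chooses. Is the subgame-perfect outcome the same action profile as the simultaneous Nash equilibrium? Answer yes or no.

Player I best-responds to each possible Player 2 move:
- c1: Player I compares 6, 3, 3, 7, 8 and picks E; Player 2 would get 5.
- c2: Player I compares 3, 5, 8, 6, 6 and picks C; Player 2 would get 11.
- c3: Player I compares 12, 11, 3, 6, 7 and picks A; Player 2 would get 2.
Among 5, 11, 2, the best is 11 at c2. Subgame-perfect outcome: (C, c2) with payoffs (8, 11).
Under simultaneous play:
Player I's best replies: c1→E; c2→C; c3→A.
Player 2's best replies: A→c1; B→c1; C→c2; D→c3; E→c3.
The unique mutual best reply is (C, c2), giving (8, 11).
Sequential outcome (C, c2) coincides with the Nash profile (C, c2).

yes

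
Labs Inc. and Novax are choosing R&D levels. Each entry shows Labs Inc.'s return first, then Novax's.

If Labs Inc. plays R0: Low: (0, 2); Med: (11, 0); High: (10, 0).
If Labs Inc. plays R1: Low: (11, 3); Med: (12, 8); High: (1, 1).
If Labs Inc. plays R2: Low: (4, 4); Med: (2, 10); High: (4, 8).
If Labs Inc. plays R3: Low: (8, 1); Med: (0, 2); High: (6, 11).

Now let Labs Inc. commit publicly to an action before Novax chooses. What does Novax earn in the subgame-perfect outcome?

Work backward from Novax's decision.
- R0 → Novax plays Low (best of 2, 0, 0); Labs Inc. gets 0.
- R1 → Novax plays Med (best of 3, 8, 1); Labs Inc. gets 12.
- R2 → Novax plays Med (best of 4, 10, 8); Labs Inc. gets 2.
- R3 → Novax plays High (best of 1, 2, 11); Labs Inc. gets 6.
Labs Inc.'s induced payoffs are 0, 12, 2, 6, so Labs Inc. commits to R1. Subgame-perfect outcome: (R1, Med) with payoffs (12, 8).

8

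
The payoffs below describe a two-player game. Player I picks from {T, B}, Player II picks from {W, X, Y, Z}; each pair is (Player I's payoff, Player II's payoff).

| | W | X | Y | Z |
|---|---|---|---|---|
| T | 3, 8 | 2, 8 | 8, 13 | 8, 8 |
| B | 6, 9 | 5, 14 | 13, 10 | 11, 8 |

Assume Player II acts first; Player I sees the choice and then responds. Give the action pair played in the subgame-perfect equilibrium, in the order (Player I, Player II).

Work backward from Player I's decision.
- W: BR = B, leader payoff 9.
- X: BR = B, leader payoff 14.
- Y: BR = B, leader payoff 10.
- Z: BR = B, leader payoff 8.
Maximizing over 9, 14, 10, 8, Player II chooses X. Subgame-perfect outcome: (B, X) with payoffs (5, 14).

(B, X)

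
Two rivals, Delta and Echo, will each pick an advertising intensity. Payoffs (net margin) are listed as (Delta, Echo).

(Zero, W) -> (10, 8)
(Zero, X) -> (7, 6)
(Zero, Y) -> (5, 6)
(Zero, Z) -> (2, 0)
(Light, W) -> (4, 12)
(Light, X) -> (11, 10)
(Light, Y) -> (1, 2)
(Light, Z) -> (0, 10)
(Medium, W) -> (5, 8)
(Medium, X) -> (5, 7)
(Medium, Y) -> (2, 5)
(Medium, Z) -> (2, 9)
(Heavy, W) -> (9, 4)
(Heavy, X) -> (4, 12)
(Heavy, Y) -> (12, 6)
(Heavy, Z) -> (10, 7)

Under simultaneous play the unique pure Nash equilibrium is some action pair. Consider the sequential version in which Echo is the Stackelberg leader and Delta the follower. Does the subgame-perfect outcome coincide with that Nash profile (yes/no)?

Backward induction with Echo moving first.
- W: BR = Zero, leader payoff 8.
- X: BR = Light, leader payoff 10.
- Y: BR = Heavy, leader payoff 6.
- Z: BR = Heavy, leader payoff 7.
Among 8, 10, 6, 7, the best is 10 at X. Subgame-perfect outcome: (Light, X) with payoffs (11, 10).
Now find the simultaneous Nash equilibrium.
Delta's best replies: W→Zero; X→Light; Y→Heavy; Z→Heavy.
Echo's best replies: Zero→W; Light→W; Medium→Z; Heavy→X.
Only (Zero, W) has each player best-responding; Nash payoffs (10, 8).
Sequential outcome (Light, X) differs from the Nash profile (Zero, W).

no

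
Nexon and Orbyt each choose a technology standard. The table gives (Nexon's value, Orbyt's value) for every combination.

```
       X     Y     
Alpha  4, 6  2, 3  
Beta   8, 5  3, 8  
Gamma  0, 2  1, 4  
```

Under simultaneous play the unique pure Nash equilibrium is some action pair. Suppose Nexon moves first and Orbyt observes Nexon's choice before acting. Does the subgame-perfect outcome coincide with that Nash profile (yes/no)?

Solve by backward induction (Nexon leads).
- Alpha: Orbyt compares 6, 3 and picks X; Nexon would get 4.
- Beta: Orbyt compares 5, 8 and picks Y; Nexon would get 3.
- Gamma: Orbyt compares 2, 4 and picks Y; Nexon would get 1.
Nexon's induced payoffs are 4, 3, 1, so Nexon commits to Alpha. Subgame-perfect outcome: (Alpha, X) with payoffs (4, 6).
For the simultaneous game, intersect best replies.
Nexon's best replies: X→Beta; Y→Beta.
Orbyt's best replies: Alpha→X; Beta→Y; Gamma→Y.
The unique mutual best reply is (Beta, Y), giving (3, 8).
Sequential outcome (Alpha, X) differs from the Nash profile (Beta, Y).

no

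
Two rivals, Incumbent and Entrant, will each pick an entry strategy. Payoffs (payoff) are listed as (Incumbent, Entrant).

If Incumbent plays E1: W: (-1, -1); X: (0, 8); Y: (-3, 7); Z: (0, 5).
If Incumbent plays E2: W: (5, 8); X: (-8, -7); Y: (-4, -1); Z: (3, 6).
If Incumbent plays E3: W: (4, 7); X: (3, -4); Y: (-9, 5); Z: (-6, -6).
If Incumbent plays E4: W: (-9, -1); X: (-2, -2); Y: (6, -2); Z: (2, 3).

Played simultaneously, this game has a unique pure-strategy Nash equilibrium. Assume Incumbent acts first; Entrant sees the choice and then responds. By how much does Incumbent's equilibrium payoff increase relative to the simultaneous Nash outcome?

0

Solve by backward induction (Incumbent leads).
- E1 → Entrant plays X (best of -1, 8, 7, 5); Incumbent gets 0.
- E2 → Entrant plays W (best of 8, -7, -1, 6); Incumbent gets 5.
- E3 → Entrant plays W (best of 7, -4, 5, -6); Incumbent gets 4.
- E4 → Entrant plays Z (best of -1, -2, -2, 3); Incumbent gets 2.
Among 0, 5, 4, 2, the best is 5 at E2. Subgame-perfect outcome: (E2, W) with payoffs (5, 8).
Now find the simultaneous Nash equilibrium.
Incumbent's best replies: W→E2; X→E3; Y→E4; Z→E2.
Entrant's best replies: E1→X; E2→W; E3→W; E4→Z.
Only (E2, W) has each player best-responding; Nash payoffs (5, 8).
Incumbent's commitment gain: 5 − 5 = 0.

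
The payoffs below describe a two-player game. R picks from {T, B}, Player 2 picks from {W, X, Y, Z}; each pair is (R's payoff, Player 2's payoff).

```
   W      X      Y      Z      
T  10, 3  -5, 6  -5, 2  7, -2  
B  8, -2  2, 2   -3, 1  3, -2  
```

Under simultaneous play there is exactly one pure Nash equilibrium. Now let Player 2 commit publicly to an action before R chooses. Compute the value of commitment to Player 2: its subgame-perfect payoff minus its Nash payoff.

Backward induction with Player 2 moving first.
- W: BR = T, leader payoff 3.
- X: BR = B, leader payoff 2.
- Y: BR = B, leader payoff 1.
- Z: BR = T, leader payoff -2.
Maximizing over 3, 2, 1, -2, Player 2 chooses W. Subgame-perfect outcome: (T, W) with payoffs (10, 3).
For the simultaneous game, intersect best replies.
R's best replies: W→T; X→B; Y→B; Z→T.
Player 2's best replies: T→X; B→X.
Only (B, X) has each player best-responding; Nash payoffs (2, 2).
Player 2's commitment gain: 3 − 2 = 1.

1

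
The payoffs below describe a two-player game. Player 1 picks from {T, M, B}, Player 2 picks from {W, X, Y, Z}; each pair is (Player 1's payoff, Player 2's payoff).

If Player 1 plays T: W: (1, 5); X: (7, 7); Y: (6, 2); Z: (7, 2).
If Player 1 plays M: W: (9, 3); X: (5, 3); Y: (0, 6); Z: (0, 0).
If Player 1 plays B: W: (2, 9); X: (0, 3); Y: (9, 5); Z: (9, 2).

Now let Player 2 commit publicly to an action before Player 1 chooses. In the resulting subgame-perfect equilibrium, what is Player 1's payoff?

7

Backward induction with Player 2 moving first.
- W: Player 1 compares 1, 9, 2 and picks M; Player 2 would get 3.
- X: Player 1 compares 7, 5, 0 and picks T; Player 2 would get 7.
- Y: Player 1 compares 6, 0, 9 and picks B; Player 2 would get 5.
- Z: Player 1 compares 7, 0, 9 and picks B; Player 2 would get 2.
Maximizing over 3, 7, 5, 2, Player 2 chooses X. Subgame-perfect outcome: (T, X) with payoffs (7, 7).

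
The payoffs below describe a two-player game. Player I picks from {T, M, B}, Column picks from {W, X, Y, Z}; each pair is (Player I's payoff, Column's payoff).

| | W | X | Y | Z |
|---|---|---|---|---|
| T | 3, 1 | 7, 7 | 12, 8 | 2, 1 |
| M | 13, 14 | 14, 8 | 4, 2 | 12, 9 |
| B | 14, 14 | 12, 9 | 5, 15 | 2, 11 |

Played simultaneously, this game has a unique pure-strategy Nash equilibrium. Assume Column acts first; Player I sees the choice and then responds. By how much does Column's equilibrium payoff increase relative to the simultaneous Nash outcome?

Solve by backward induction (Column leads).
- W: Player I compares 3, 13, 14 and picks B; Column would get 14.
- X: Player I compares 7, 14, 12 and picks M; Column would get 8.
- Y: Player I compares 12, 4, 5 and picks T; Column would get 8.
- Z: Player I compares 2, 12, 2 and picks M; Column would get 9.
Maximizing over 14, 8, 8, 9, Column chooses W. Subgame-perfect outcome: (B, W) with payoffs (14, 14).
Under simultaneous play:
Player I's best replies: W→B; X→M; Y→T; Z→M.
Column's best replies: T→Y; M→W; B→Y.
Only (T, Y) has each player best-responding; Nash payoffs (12, 8).
Column's commitment gain: 14 − 8 = 6.

6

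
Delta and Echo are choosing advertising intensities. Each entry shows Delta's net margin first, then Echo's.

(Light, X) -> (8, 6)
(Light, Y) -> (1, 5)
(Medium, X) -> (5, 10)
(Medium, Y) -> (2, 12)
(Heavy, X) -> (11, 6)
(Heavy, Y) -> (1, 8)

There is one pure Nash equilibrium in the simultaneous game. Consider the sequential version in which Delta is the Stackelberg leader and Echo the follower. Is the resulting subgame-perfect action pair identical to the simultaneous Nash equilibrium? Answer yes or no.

no

Work backward from Echo's decision.
- Light: BR = X, leader payoff 8.
- Medium: BR = Y, leader payoff 2.
- Heavy: BR = Y, leader payoff 1.
Delta's induced payoffs are 8, 2, 1, so Delta commits to Light. Subgame-perfect outcome: (Light, X) with payoffs (8, 6).
Now find the simultaneous Nash equilibrium.
Delta's best replies: X→Heavy; Y→Medium.
Echo's best replies: Light→X; Medium→Y; Heavy→Y.
Only (Medium, Y) has each player best-responding; Nash payoffs (2, 12).
Sequential outcome (Light, X) differs from the Nash profile (Medium, Y).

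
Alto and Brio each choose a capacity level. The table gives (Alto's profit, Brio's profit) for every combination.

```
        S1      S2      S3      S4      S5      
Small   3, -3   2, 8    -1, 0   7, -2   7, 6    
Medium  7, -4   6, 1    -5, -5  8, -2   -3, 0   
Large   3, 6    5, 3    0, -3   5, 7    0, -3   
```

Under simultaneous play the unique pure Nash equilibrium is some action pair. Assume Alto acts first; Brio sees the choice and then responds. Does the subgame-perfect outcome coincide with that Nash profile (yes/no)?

Solve by backward induction (Alto leads).
- Small → Brio plays S2 (best of -3, 8, 0, -2, 6); Alto gets 2.
- Medium → Brio plays S2 (best of -4, 1, -5, -2, 0); Alto gets 6.
- Large → Brio plays S4 (best of 6, 3, -3, 7, -3); Alto gets 5.
Among 2, 6, 5, the best is 6 at Medium. Subgame-perfect outcome: (Medium, S2) with payoffs (6, 1).
Now find the simultaneous Nash equilibrium.
Alto's best replies: S1→Medium; S2→Medium; S3→Large; S4→Medium; S5→Small.
Brio's best replies: Small→S2; Medium→S2; Large→S4.
Only (Medium, S2) has each player best-responding; Nash payoffs (6, 1).
Sequential outcome (Medium, S2) coincides with the Nash profile (Medium, S2).

yes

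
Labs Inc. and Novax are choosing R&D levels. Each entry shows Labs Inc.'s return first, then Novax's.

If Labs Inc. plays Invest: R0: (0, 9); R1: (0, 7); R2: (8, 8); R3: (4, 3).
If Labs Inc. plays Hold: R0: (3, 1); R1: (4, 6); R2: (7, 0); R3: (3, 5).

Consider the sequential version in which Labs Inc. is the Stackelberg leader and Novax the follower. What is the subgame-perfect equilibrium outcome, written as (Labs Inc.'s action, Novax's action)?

Backward induction with Labs Inc. moving first.
- Invest: BR = R0, leader payoff 0.
- Hold: BR = R1, leader payoff 4.
Maximizing over 0, 4, Labs Inc. chooses Hold. Subgame-perfect outcome: (Hold, R1) with payoffs (4, 6).

(Hold, R1)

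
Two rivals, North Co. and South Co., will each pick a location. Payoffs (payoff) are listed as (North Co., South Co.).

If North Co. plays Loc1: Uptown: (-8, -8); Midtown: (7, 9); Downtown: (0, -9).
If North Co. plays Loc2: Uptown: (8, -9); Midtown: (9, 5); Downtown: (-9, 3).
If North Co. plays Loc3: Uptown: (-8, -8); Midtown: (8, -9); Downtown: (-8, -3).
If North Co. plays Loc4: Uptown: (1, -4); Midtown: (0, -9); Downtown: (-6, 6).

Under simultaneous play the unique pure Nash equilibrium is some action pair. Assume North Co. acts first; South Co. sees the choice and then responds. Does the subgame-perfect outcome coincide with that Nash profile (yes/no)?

yes

South Co. best-responds to each possible North Co. move:
- Loc1 → South Co. plays Midtown (best of -8, 9, -9); North Co. gets 7.
- Loc2 → South Co. plays Midtown (best of -9, 5, 3); North Co. gets 9.
- Loc3 → South Co. plays Downtown (best of -8, -9, -3); North Co. gets -8.
- Loc4 → South Co. plays Downtown (best of -4, -9, 6); North Co. gets -6.
North Co.'s induced payoffs are 7, 9, -8, -6, so North Co. commits to Loc2. Subgame-perfect outcome: (Loc2, Midtown) with payoffs (9, 5).
For the simultaneous game, intersect best replies.
North Co.'s best replies: Uptown→Loc2; Midtown→Loc2; Downtown→Loc1.
South Co.'s best replies: Loc1→Midtown; Loc2→Midtown; Loc3→Downtown; Loc4→Downtown.
The unique mutual best reply is (Loc2, Midtown), giving (9, 5).
Sequential outcome (Loc2, Midtown) coincides with the Nash profile (Loc2, Midtown).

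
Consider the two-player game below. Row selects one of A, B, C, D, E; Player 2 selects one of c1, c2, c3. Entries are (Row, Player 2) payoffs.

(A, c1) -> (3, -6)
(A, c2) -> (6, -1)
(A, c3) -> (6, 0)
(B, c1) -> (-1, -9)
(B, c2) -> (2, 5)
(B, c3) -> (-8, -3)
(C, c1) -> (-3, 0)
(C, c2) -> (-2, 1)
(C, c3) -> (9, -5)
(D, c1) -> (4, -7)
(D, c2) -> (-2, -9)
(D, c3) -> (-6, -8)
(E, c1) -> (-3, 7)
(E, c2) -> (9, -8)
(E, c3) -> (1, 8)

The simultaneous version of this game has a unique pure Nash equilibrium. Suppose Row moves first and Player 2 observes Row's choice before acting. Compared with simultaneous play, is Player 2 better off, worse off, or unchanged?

better off

Work backward from Player 2's decision.
- A: Player 2 compares -6, -1, 0 and picks c3; Row would get 6.
- B: Player 2 compares -9, 5, -3 and picks c2; Row would get 2.
- C: Player 2 compares 0, 1, -5 and picks c2; Row would get -2.
- D: Player 2 compares -7, -9, -8 and picks c1; Row would get 4.
- E: Player 2 compares 7, -8, 8 and picks c3; Row would get 1.
Maximizing over 6, 2, -2, 4, 1, Row chooses A. Subgame-perfect outcome: (A, c3) with payoffs (6, 0).
Now find the simultaneous Nash equilibrium.
Row's best replies: c1→D; c2→E; c3→C.
Player 2's best replies: A→c3; B→c2; C→c2; D→c1; E→c3.
The unique mutual best reply is (D, c1), giving (4, -7).
Player 2 earns 0 sequentially versus -7 at the Nash outcome: better off.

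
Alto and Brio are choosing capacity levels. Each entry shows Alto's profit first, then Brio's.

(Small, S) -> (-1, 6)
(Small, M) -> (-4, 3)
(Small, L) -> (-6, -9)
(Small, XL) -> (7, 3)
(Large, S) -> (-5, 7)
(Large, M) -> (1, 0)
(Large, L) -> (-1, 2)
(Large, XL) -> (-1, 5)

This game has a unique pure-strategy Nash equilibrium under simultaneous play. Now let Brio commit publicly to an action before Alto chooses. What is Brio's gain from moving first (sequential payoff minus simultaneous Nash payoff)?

0

Work backward from Alto's decision.
- S: BR = Small, leader payoff 6.
- M: BR = Large, leader payoff 0.
- L: BR = Large, leader payoff 2.
- XL: BR = Small, leader payoff 3.
Among 6, 0, 2, 3, the best is 6 at S. Subgame-perfect outcome: (Small, S) with payoffs (-1, 6).
Now find the simultaneous Nash equilibrium.
Alto's best replies: S→Small; M→Large; L→Large; XL→Small.
Brio's best replies: Small→S; Large→S.
Only (Small, S) has each player best-responding; Nash payoffs (-1, 6).
Brio's commitment gain: 6 − 6 = 0.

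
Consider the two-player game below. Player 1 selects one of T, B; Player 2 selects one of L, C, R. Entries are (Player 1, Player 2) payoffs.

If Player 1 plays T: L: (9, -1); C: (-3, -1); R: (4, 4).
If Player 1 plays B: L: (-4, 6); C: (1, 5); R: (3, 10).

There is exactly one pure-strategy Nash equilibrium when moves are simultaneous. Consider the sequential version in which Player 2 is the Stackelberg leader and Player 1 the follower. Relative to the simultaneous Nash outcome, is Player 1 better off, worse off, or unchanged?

Player 1 best-responds to each possible Player 2 move:
- L → Player 1 plays T (best of 9, -4); Player 2 gets -1.
- C → Player 1 plays B (best of -3, 1); Player 2 gets 5.
- R → Player 1 plays T (best of 4, 3); Player 2 gets 4.
Among -1, 5, 4, the best is 5 at C. Subgame-perfect outcome: (B, C) with payoffs (1, 5).
Now find the simultaneous Nash equilibrium.
Player 1's best replies: L→T; C→B; R→T.
Player 2's best replies: T→R; B→R.
Only (T, R) has each player best-responding; Nash payoffs (4, 4).
Player 1 earns 1 sequentially versus 4 at the Nash outcome: worse off.

worse off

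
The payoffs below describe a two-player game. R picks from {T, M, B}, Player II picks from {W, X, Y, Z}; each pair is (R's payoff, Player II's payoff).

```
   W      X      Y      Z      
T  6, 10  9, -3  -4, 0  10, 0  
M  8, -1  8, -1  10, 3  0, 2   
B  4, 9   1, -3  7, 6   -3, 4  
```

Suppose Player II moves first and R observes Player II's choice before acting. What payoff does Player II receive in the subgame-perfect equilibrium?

Work backward from R's decision.
- W: R compares 6, 8, 4 and picks M; Player II would get -1.
- X: R compares 9, 8, 1 and picks T; Player II would get -3.
- Y: R compares -4, 10, 7 and picks M; Player II would get 3.
- Z: R compares 10, 0, -3 and picks T; Player II would get 0.
Maximizing over -1, -3, 3, 0, Player II chooses Y. Subgame-perfect outcome: (M, Y) with payoffs (10, 3).

3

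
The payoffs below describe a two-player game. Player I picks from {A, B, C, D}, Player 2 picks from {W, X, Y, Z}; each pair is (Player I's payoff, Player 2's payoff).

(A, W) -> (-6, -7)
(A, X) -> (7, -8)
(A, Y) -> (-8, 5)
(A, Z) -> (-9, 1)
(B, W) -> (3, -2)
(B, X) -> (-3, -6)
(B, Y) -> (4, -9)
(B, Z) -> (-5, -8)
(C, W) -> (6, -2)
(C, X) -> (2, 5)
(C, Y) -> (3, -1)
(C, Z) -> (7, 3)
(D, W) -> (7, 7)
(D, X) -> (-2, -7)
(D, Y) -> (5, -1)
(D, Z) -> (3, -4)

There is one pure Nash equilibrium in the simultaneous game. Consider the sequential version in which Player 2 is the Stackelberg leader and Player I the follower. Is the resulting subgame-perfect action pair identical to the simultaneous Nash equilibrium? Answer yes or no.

yes

Player I best-responds to each possible Player 2 move:
- W: BR = D, leader payoff 7.
- X: BR = A, leader payoff -8.
- Y: BR = D, leader payoff -1.
- Z: BR = C, leader payoff 3.
Player 2's induced payoffs are 7, -8, -1, 3, so Player 2 commits to W. Subgame-perfect outcome: (D, W) with payoffs (7, 7).
Under simultaneous play:
Player I's best replies: W→D; X→A; Y→D; Z→C.
Player 2's best replies: A→Y; B→W; C→X; D→W.
The unique mutual best reply is (D, W), giving (7, 7).
Sequential outcome (D, W) coincides with the Nash profile (D, W).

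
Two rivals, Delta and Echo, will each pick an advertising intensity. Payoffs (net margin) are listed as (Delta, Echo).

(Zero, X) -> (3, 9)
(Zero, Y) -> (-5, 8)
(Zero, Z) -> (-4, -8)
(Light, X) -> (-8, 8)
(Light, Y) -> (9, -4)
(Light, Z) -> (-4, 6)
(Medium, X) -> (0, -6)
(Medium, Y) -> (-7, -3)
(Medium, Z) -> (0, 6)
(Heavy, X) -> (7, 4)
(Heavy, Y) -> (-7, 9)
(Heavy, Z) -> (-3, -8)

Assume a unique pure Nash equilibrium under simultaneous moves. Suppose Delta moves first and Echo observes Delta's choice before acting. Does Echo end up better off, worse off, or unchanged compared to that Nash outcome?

Solve by backward induction (Delta leads).
- Zero: BR = X, leader payoff 3.
- Light: BR = X, leader payoff -8.
- Medium: BR = Z, leader payoff 0.
- Heavy: BR = Y, leader payoff -7.
Among 3, -8, 0, -7, the best is 3 at Zero. Subgame-perfect outcome: (Zero, X) with payoffs (3, 9).
Now find the simultaneous Nash equilibrium.
Delta's best replies: X→Heavy; Y→Light; Z→Medium.
Echo's best replies: Zero→X; Light→X; Medium→Z; Heavy→Y.
Only (Medium, Z) has each player best-responding; Nash payoffs (0, 6).
Echo earns 9 sequentially versus 6 at the Nash outcome: better off.

better off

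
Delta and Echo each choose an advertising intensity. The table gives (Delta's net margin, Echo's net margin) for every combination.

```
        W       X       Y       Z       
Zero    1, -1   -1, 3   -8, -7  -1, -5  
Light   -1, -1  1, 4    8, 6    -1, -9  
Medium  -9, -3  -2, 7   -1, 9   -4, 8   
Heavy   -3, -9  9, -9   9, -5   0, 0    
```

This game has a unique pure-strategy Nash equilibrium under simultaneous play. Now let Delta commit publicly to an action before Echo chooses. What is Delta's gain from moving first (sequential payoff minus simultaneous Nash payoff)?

Solve by backward induction (Delta leads).
- Zero: Echo compares -1, 3, -7, -5 and picks X; Delta would get -1.
- Light: Echo compares -1, 4, 6, -9 and picks Y; Delta would get 8.
- Medium: Echo compares -3, 7, 9, 8 and picks Y; Delta would get -1.
- Heavy: Echo compares -9, -9, -5, 0 and picks Z; Delta would get 0.
Maximizing over -1, 8, -1, 0, Delta chooses Light. Subgame-perfect outcome: (Light, Y) with payoffs (8, 6).
Under simultaneous play:
Delta's best replies: W→Zero; X→Heavy; Y→Heavy; Z→Heavy.
Echo's best replies: Zero→X; Light→Y; Medium→Y; Heavy→Z.
The unique mutual best reply is (Heavy, Z), giving (0, 0).
Delta's commitment gain: 8 − 0 = 8.

8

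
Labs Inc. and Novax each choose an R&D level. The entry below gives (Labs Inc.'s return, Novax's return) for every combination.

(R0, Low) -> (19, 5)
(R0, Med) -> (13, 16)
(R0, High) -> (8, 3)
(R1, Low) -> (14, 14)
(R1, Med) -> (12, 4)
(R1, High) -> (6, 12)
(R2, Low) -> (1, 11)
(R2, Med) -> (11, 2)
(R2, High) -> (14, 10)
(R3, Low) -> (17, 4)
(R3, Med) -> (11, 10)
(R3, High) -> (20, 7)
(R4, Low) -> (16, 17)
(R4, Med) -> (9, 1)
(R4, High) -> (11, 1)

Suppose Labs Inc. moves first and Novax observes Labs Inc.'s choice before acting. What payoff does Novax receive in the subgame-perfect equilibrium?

17

Novax best-responds to each possible Labs Inc. move:
- R0: BR = Med, leader payoff 13.
- R1: BR = Low, leader payoff 14.
- R2: BR = Low, leader payoff 1.
- R3: BR = Med, leader payoff 11.
- R4: BR = Low, leader payoff 16.
Labs Inc.'s induced payoffs are 13, 14, 1, 11, 16, so Labs Inc. commits to R4. Subgame-perfect outcome: (R4, Low) with payoffs (16, 17).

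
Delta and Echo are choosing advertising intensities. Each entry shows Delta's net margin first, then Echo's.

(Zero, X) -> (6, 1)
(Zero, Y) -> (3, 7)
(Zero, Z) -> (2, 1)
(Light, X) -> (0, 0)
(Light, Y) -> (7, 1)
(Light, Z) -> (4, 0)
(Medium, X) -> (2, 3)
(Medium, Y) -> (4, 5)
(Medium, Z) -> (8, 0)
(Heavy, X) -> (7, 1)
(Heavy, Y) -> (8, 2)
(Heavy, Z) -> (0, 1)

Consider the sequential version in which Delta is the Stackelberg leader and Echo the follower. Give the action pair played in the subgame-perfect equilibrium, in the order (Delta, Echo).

Solve by backward induction (Delta leads).
- Zero → Echo plays Y (best of 1, 7, 1); Delta gets 3.
- Light → Echo plays Y (best of 0, 1, 0); Delta gets 7.
- Medium → Echo plays Y (best of 3, 5, 0); Delta gets 4.
- Heavy → Echo plays Y (best of 1, 2, 1); Delta gets 8.
Delta's induced payoffs are 3, 7, 4, 8, so Delta commits to Heavy. Subgame-perfect outcome: (Heavy, Y) with payoffs (8, 2).

(Heavy, Y)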